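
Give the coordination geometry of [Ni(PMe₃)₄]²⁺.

Ligand charges: trimethylphosphine is neutral. With an overall charge of +2 the nickel centre must be in the +2 oxidation state.
Ni sits in group 10, so the d-electron count is 10 − 2 = 8.
Coordination number: 4.
Trimethylphosphine is a strong-field ligand (high in the spectrochemical series).
A 3d d⁸ ion with strong-field ligands gains enough CFSE to favour square planar over tetrahedral.

square planar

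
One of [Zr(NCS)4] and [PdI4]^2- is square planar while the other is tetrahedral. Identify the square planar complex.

[PdI4]^2-

For [Zr(NCS)4]: Summing ligand charges against the 0 overall charge gives an oxidation state of +4 for zirconium. Zr sits in group 4, so the d-electron count is 4 − 4 = 0. A d⁰ ion has no crystal-field stabilisation preference between square planar and tetrahedral, so four ligands adopt the sterically favoured tetrahedral geometry. → tetrahedral.
For [PdI4]^2-: Each iodide is −1; balancing the −2 overall charge requires Pd(II). Palladium is a group-10 element; Pd(II) is therefore d⁸. A 4d d⁸ ion has a large crystal-field splitting; square planar leaves the high-energy d_{x²−y²} orbital empty and maximises CFSE. → square planar.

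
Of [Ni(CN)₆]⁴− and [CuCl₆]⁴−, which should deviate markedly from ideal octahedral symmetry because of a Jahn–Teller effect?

[CuCl₆]⁴−

[Ni(CN)₆]⁴−: Summing ligand charges against the −4 overall charge gives an oxidation state of +2 for nickel. Nickel is a group-10 element; Ni(II) is therefore d⁸. The d⁸ configuration leaves the e_g set evenly filled (or empty) — no strong Jahn–Teller driving force.
[CuCl₆]⁴−: Ligand charges: each chloride is −1. With an overall charge of −4 the copper centre must be in the +2 oxidation state. Copper is a group-11 element; Cu(II) is therefore d⁹. The t₂g⁶e_g³ configuration has an unevenly filled e_g set; the Jahn–Teller theorem predicts a tetragonal distortion (typically axial elongation) to lift the degeneracy.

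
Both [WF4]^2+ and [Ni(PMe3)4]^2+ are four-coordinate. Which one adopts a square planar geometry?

[Ni(PMe3)4]^2+

For [WF4]^2+: Summing ligand charges against the +2 overall charge gives an oxidation state of +6 for tungsten. Tungsten is a group-6 element; W(VI) is therefore d⁰. A d⁰ ion has no crystal-field stabilisation preference between square planar and tetrahedral, so four ligands adopt the sterically favoured tetrahedral geometry. → tetrahedral.
For [Ni(PMe3)4]^2+: Ligand charges: trimethylphosphine is neutral. With an overall charge of +2 the nickel centre must be in the +2 oxidation state. Ni sits in group 10, so the d-electron count is 10 − 2 = 8. Trimethylphosphine is a strong-field ligand (high in the spectrochemical series). A 3d d⁸ ion with strong-field ligands gains enough CFSE to favour square planar over tetrahedral. → square planar.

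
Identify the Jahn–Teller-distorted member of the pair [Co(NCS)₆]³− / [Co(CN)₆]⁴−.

[Co(CN)₆]⁴−

[Co(NCS)₆]³−: Each isothiocyanate is −1; balancing the −3 overall charge requires Co(III). Co sits in group 9, so the d-electron count is 9 − 3 = 6. Co(III) has an exceptionally large octahedral splitting and is low-spin with essentially every ligand except fluoride. The d⁶ configuration leaves the e_g set evenly filled (or empty) — no strong Jahn–Teller driving force.
[Co(CN)₆]⁴−: Ligand charges: each cyanide is −1. With an overall charge of −4 the cobalt centre must be in the +2 oxidation state. Group 9 minus oxidation state 2 gives a d⁷ configuration. Cyanide is a strong-field ligand (high in the spectrochemical series) for a first-row metal, so the complex is low-spin. The t₂g⁶e_g¹ (low-spin) configuration has an unevenly filled e_g set; the Jahn–Teller theorem predicts a tetragonal distortion (typically axial elongation) to lift the degeneracy.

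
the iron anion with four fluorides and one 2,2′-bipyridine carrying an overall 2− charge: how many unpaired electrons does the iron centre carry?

Ligand charges: each fluoride is −1; 2,2′-bipyridine is neutral. With an overall charge of −2 the iron centre must be in the +2 oxidation state.
Iron is a group-8 element; Fe(II) is therefore d⁶.
Counting donor atoms: 4×fluoride (monodentate) → 4 donors; 1×2,2′-bipyridine (bidentate) → 2 donors. Coordination number = 6.
The spin state decides the count: Fluoride is a weak-field ligand for a first-row metal, so the complex is high-spin.
An octahedral high-spin d⁶ ion is t₂g⁴e_g², giving 4 unpaired electrons.

4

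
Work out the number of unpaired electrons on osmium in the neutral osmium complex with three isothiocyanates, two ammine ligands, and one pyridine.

Ligand charges: each isothiocyanate is −1; ammonia is neutral; pyridine is neutral. With an overall charge of 0 the osmium centre must be in the +3 oxidation state.
Group 8 minus oxidation state 3 gives a d⁵ configuration.
The spin state decides the count: a 5d ion has a large Δₒ and is invariably low-spin.
An octahedral low-spin d⁵ ion is t₂g⁵e_g⁰, giving 1 unpaired electron.

1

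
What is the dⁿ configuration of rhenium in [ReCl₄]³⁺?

Summing ligand charges against the +3 overall charge gives an oxidation state of +7 for rhenium.
Re sits in group 7, so the d-electron count is 7 − 7 = 0.

d⁰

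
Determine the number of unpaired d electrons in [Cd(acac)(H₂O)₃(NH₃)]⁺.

Summing ligand charges against the +1 overall charge gives an oxidation state of +2 for cadmium.
Cd sits in group 12, so the d-electron count is 12 − 2 = 10.
Counting donor atoms: 1×acetylacetonate (bidentate) → 2 donors; 3×water (monodentate) → 3 donors; 1×ammonia (monodentate) → 1 donor. Coordination number = 6.
In an octahedral field the d¹⁰ configuration is t₂g⁶e_g⁴, giving 0 unpaired electrons.

0 unpaired electrons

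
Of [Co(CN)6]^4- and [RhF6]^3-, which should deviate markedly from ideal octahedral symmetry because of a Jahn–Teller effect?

[Co(CN)6]^4-: Each cyanide is −1; balancing the −4 overall charge requires Co(II). Co sits in group 9, so the d-electron count is 9 − 2 = 7. Cyanide is a strong-field ligand (high in the spectrochemical series) for a first-row metal, so the complex is low-spin. The t₂g⁶e_g¹ (low-spin) configuration has an unevenly filled e_g set; the Jahn–Teller theorem predicts a tetragonal distortion (typically axial elongation) to lift the degeneracy.
[RhF6]^3-: Ligand charges: each fluoride is −1. With an overall charge of −3 the rhodium centre must be in the +3 oxidation state. Rhodium is a group-9 element; Rh(III) is therefore d⁶. A 4d ion has a large Δₒ and is invariably low-spin. The d⁶ configuration leaves the e_g set evenly filled (or empty) — no strong Jahn–Teller driving force.

[Co(CN)6]^4-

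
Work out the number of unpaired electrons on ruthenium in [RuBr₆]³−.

Each bromide is −1; balancing the −3 overall charge requires Ru(III).
Ru sits in group 8, so the d-electron count is 8 − 3 = 5.
The spin state decides the count: a 4d ion has a large Δₒ and is invariably low-spin.
An octahedral low-spin d⁵ ion is t₂g⁵e_g⁰, giving 1 unpaired electron.

1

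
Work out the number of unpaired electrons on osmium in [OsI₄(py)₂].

2 unpaired electrons

Summing ligand charges against the 0 overall charge gives an oxidation state of +4 for osmium.
Osmium is a group-8 element; Os(IV) is therefore d⁴.
The spin state decides the count: a 5d ion has a large Δₒ and is invariably low-spin.
An octahedral low-spin d⁴ ion is t₂g⁴e_g⁰, giving 2 unpaired electrons.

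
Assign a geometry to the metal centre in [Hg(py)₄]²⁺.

Ligand charges: pyridine is neutral. With an overall charge of +2 the mercury centre must be in the +2 oxidation state.
Hg sits in group 12, so the d-electron count is 12 − 2 = 10.
With 4 monodentate ligands the coordination number is 4.
A d¹⁰ ion has no crystal-field stabilisation preference between square planar and tetrahedral, so four ligands adopt the sterically favoured tetrahedral geometry.

tetrahedral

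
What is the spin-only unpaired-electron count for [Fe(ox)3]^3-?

Summing ligand charges against the −3 overall charge gives an oxidation state of +3 for iron.
Group 8 minus oxidation state 3 gives a d⁵ configuration.
Counting donor atoms: 3×oxalate (bidentate) → 6 donors. Coordination number = 6.
The spin state decides the count: Oxalate is a weak-field ligand for a first-row metal, so the complex is high-spin.
An octahedral high-spin d⁵ ion is t₂g³e_g², giving 5 unpaired electrons.

5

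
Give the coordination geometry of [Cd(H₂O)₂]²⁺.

linear

Summing ligand charges against the +2 overall charge gives an oxidation state of +2 for cadmium.
Group 12 minus oxidation state 2 gives a d¹⁰ configuration.
Coordination number: 2.
A d¹⁰ ion with only two ligands adopts a linear arrangement (sp hybridisation; no CFSE preference).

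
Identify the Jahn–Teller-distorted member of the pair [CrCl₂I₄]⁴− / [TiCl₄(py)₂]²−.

[CrCl₂I₄]⁴−

[CrCl₂I₄]⁴−: Each chloride is −1; each iodide is −1; balancing the −4 overall charge requires Cr(II). Group 6 minus oxidation state 2 gives a d⁴ configuration. Chloride and iodide are weak-field ligands for a first-row metal, so the complex is high-spin. The t₂g³e_g¹ (high-spin) configuration has an unevenly filled e_g set; the Jahn–Teller theorem predicts a tetragonal distortion (typically axial elongation) to lift the degeneracy.
[TiCl₄(py)₂]²−: Summing ligand charges against the −2 overall charge gives an oxidation state of +2 for titanium. Group 4 minus oxidation state 2 gives a d² configuration. The d² configuration leaves the e_g set evenly filled (or empty) — no strong Jahn–Teller driving force.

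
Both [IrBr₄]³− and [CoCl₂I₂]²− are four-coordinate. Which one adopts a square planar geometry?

[IrBr₄]³−

For [IrBr₄]³−: Ligand charges: each bromide is −1. With an overall charge of −3 the iridium centre must be in the +1 oxidation state. Ir sits in group 9, so the d-electron count is 9 − 1 = 8. A 5d d⁸ ion has a large crystal-field splitting; square planar leaves the high-energy d_{x²−y²} orbital empty and maximises CFSE. → square planar.
For [CoCl₂I₂]²−: Summing ligand charges against the −2 overall charge gives an oxidation state of +2 for cobalt. Co sits in group 9, so the d-electron count is 9 − 2 = 7. For a high-spin 3d d⁷ ion with weak-field ligands the small Δₜ gives little square-planar CFSE advantage, so four ligands adopt the sterically favoured tetrahedral geometry. → tetrahedral.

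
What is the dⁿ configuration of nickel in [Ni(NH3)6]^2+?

d8

Ammonia is neutral; balancing the +2 overall charge requires Ni(II).
Nickel is a group-10 element; Ni(II) is therefore d⁸.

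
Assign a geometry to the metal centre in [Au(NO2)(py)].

linear

Summing ligand charges against the 0 overall charge gives an oxidation state of +1 for gold.
Group 11 minus oxidation state 1 gives a d¹⁰ configuration.
Coordination number: 2.
A d¹⁰ ion with only two ligands adopts a linear arrangement (sp hybridisation; no CFSE preference).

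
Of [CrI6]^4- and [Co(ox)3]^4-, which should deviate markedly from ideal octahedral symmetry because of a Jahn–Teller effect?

[CrI6]^4-

[CrI6]^4-: Each iodide is −1; balancing the −4 overall charge requires Cr(II). Chromium is a group-6 element; Cr(II) is therefore d⁴. Iodide is a weak-field ligand for a first-row metal, so the complex is high-spin. The t₂g³e_g¹ (high-spin) configuration has an unevenly filled e_g set; the Jahn–Teller theorem predicts a tetragonal distortion (typically axial elongation) to lift the degeneracy.
[Co(ox)3]^4-: Each oxalate is −2; balancing the −4 overall charge requires Co(II). Group 9 minus oxidation state 2 gives a d⁷ configuration. Oxalate is a weak-field ligand for a first-row metal, so the complex is high-spin. The d⁷ configuration leaves the e_g set evenly filled (or empty) — no strong Jahn–Teller driving force.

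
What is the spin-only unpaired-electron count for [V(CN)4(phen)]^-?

2 unpaired electrons

Summing ligand charges against the −1 overall charge gives an oxidation state of +3 for vanadium.
V sits in group 5, so the d-electron count is 5 − 3 = 2.
Counting donor atoms: 4×cyanide (monodentate) → 4 donors; 1×1,10-phenanthroline (bidentate) → 2 donors. Coordination number = 6.
In an octahedral field the d² configuration is t₂g²e_g⁰ (only one arrangement possible), giving 2 unpaired electrons.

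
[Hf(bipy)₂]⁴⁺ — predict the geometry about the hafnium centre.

tetrahedral

Summing ligand charges against the +4 overall charge gives an oxidation state of +4 for hafnium.
Hf sits in group 4, so the d-electron count is 4 − 4 = 0.
Counting donor atoms: 2×2,2′-bipyridine (bidentate) → 4 donors. Coordination number = 4.
A d⁰ ion has no crystal-field stabilisation preference between square planar and tetrahedral, so four ligands adopt the sterically favoured tetrahedral geometry.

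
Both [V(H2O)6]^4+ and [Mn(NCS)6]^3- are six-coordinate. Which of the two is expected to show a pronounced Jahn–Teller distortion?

[V(H2O)6]^4+: Ligand charges: water is neutral. With an overall charge of +4 the vanadium centre must be in the +4 oxidation state. Group 5 minus oxidation state 4 gives a d¹ configuration. The d¹ configuration leaves the e_g set evenly filled (or empty) — no strong Jahn–Teller driving force.
[Mn(NCS)6]^3-: Ligand charges: each isothiocyanate is −1. With an overall charge of −3 the manganese centre must be in the +3 oxidation state. Mn sits in group 7, so the d-electron count is 7 − 3 = 4. Isothiocyanate is a weak-field ligand for a first-row metal, so the complex is high-spin. The t₂g³e_g¹ (high-spin) configuration has an unevenly filled e_g set; the Jahn–Teller theorem predicts a tetragonal distortion (typically axial elongation) to lift the degeneracy.

[Mn(NCS)6]^3-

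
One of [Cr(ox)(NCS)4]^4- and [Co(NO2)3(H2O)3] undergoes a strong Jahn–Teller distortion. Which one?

[Cr(ox)(NCS)4]^4-: Each oxalate is −2; each isothiocyanate is −1; balancing the −4 overall charge requires Cr(II). Cr sits in group 6, so the d-electron count is 6 − 2 = 4. Isothiocyanate and oxalate are weak-field ligands for a first-row metal, so the complex is high-spin. The t₂g³e_g¹ (high-spin) configuration has an unevenly filled e_g set; the Jahn–Teller theorem predicts a tetragonal distortion (typically axial elongation) to lift the degeneracy.
[Co(NO2)3(H2O)3]: Summing ligand charges against the 0 overall charge gives an oxidation state of +3 for cobalt. Cobalt is a group-9 element; Co(III) is therefore d⁶. Co(III) has an exceptionally large octahedral splitting and is low-spin with essentially every ligand except fluoride. The d⁶ configuration leaves the e_g set evenly filled (or empty) — no strong Jahn–Teller driving force.

[Cr(ox)(NCS)4]^4-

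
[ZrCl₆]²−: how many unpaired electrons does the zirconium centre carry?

0 unpaired electrons

Ligand charges: each chloride is −1. With an overall charge of −2 the zirconium centre must be in the +4 oxidation state.
Zr sits in group 4, so the d-electron count is 4 − 4 = 0.
In an octahedral field the d⁰ configuration is t₂g⁰e_g⁰, giving 0 unpaired electrons.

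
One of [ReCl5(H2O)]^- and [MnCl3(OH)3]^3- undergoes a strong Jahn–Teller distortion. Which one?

[MnCl3(OH)3]^3-

[ReCl5(H2O)]^-: Each chloride is −1; water is neutral; balancing the −1 overall charge requires Re(IV). Re sits in group 7, so the d-electron count is 7 − 4 = 3. The d³ configuration leaves the e_g set evenly filled (or empty) — no strong Jahn–Teller driving force.
[MnCl3(OH)3]^3-: Ligand charges: each chloride is −1; each hydroxide is −1. With an overall charge of −3 the manganese centre must be in the +3 oxidation state. Mn sits in group 7, so the d-electron count is 7 − 3 = 4. Chloride and hydroxide are weak-field ligands for a first-row metal, so the complex is high-spin. The t₂g³e_g¹ (high-spin) configuration has an unevenly filled e_g set; the Jahn–Teller theorem predicts a tetragonal distortion (typically axial elongation) to lift the degeneracy.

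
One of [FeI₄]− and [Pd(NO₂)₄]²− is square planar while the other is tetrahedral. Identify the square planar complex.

For [FeI₄]−: Each iodide is −1; balancing the −1 overall charge requires Fe(III). Fe sits in group 8, so the d-electron count is 8 − 3 = 5. A high-spin d⁵ ion has zero CFSE in either geometry, so four ligands adopt the sterically favoured tetrahedral geometry. → tetrahedral.
For [Pd(NO₂)₄]²−: Summing ligand charges against the −2 overall charge gives an oxidation state of +2 for palladium. Palladium is a group-10 element; Pd(II) is therefore d⁸. A 4d d⁸ ion has a large crystal-field splitting; square planar leaves the high-energy d_{x²−y²} orbital empty and maximises CFSE. → square planar.

[Pd(NO₂)₄]²−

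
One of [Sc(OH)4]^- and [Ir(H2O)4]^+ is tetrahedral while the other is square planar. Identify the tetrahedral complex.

[Sc(OH)4]^-

For [Sc(OH)4]^-: Each hydroxide is −1; balancing the −1 overall charge requires Sc(III). Group 3 minus oxidation state 3 gives a d⁰ configuration. A d⁰ ion has no crystal-field stabilisation preference between square planar and tetrahedral, so four ligands adopt the sterically favoured tetrahedral geometry. → tetrahedral.
For [Ir(H2O)4]^+: Ligand charges: water is neutral. With an overall charge of +1 the iridium centre must be in the +1 oxidation state. Iridium is a group-9 element; Ir(I) is therefore d⁸. A 5d d⁸ ion has a large crystal-field splitting; square planar leaves the high-energy d_{x²−y²} orbital empty and maximises CFSE. → square planar.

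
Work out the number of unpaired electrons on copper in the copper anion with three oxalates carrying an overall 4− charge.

1

Each oxalate is −2; balancing the −4 overall charge requires Cu(II).
Cu sits in group 11, so the d-electron count is 11 − 2 = 9.
Counting donor atoms: 3×oxalate (bidentate) → 6 donors. Coordination number = 6.
In an octahedral field the d⁹ configuration is t₂g⁶e_g³ (only one arrangement possible), giving 1 unpaired electron.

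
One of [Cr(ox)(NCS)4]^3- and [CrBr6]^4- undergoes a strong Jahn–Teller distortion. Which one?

[Cr(ox)(NCS)4]^3-: Summing ligand charges against the −3 overall charge gives an oxidation state of +3 for chromium. Chromium is a group-6 element; Cr(III) is therefore d³. The d³ configuration leaves the e_g set evenly filled (or empty) — no strong Jahn–Teller driving force.
[CrBr6]^4-: Ligand charges: each bromide is −1. With an overall charge of −4 the chromium centre must be in the +2 oxidation state. Group 6 minus oxidation state 2 gives a d⁴ configuration. Bromide is a weak-field ligand for a first-row metal, so the complex is high-spin. The t₂g³e_g¹ (high-spin) configuration has an unevenly filled e_g set; the Jahn–Teller theorem predicts a tetragonal distortion (typically axial elongation) to lift the degeneracy.

[CrBr6]^4-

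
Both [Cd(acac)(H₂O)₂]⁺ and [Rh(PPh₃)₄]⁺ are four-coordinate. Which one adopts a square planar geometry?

For [Cd(acac)(H₂O)₂]⁺: Ligand charges: each acetylacetonate is −1; water is neutral. With an overall charge of +1 the cadmium centre must be in the +2 oxidation state. Cadmium is a group-12 element; Cd(II) is therefore d¹⁰. A d¹⁰ ion has no crystal-field stabilisation preference between square planar and tetrahedral, so four ligands adopt the sterically favoured tetrahedral geometry. → tetrahedral.
For [Rh(PPh₃)₄]⁺: Ligand charges: triphenylphosphine is neutral. With an overall charge of +1 the rhodium centre must be in the +1 oxidation state. Group 9 minus oxidation state 1 gives a d⁸ configuration. A 4d d⁸ ion has a large crystal-field splitting; square planar leaves the high-energy d_{x²−y²} orbital empty and maximises CFSE. → square planar.

[Rh(PPh₃)₄]⁺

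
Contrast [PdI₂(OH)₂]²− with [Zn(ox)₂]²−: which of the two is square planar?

[PdI₂(OH)₂]²−

For [PdI₂(OH)₂]²−: Summing ligand charges against the −2 overall charge gives an oxidation state of +2 for palladium. Pd sits in group 10, so the d-electron count is 10 − 2 = 8. A 4d d⁸ ion has a large crystal-field splitting; square planar leaves the high-energy d_{x²−y²} orbital empty and maximises CFSE. → square planar.
For [Zn(ox)₂]²−: Each oxalate is −2; balancing the −2 overall charge requires Zn(II). Zn sits in group 12, so the d-electron count is 12 − 2 = 10. A d¹⁰ ion has no crystal-field stabilisation preference between square planar and tetrahedral, so four ligands adopt the sterically favoured tetrahedral geometry. → tetrahedral.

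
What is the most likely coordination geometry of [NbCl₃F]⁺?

tetrahedral

Summing ligand charges against the +1 overall charge gives an oxidation state of +5 for niobium.
Group 5 minus oxidation state 5 gives a d⁰ configuration.
Coordination number: 4.
A d⁰ ion has no crystal-field stabilisation preference between square planar and tetrahedral, so four ligands adopt the sterically favoured tetrahedral geometry.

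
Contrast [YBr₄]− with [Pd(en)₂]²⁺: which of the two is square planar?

[Pd(en)₂]²⁺

For [YBr₄]−: Ligand charges: each bromide is −1. With an overall charge of −1 the yttrium centre must be in the +3 oxidation state. Group 3 minus oxidation state 3 gives a d⁰ configuration. A d⁰ ion has no crystal-field stabilisation preference between square planar and tetrahedral, so four ligands adopt the sterically favoured tetrahedral geometry. → tetrahedral.
For [Pd(en)₂]²⁺: Summing ligand charges against the +2 overall charge gives an oxidation state of +2 for palladium. Group 10 minus oxidation state 2 gives a d⁸ configuration. A 4d d⁸ ion has a large crystal-field splitting; square planar leaves the high-energy d_{x²−y²} orbital empty and maximises CFSE. → square planar.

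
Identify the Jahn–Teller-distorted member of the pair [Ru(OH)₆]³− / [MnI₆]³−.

[Ru(OH)₆]³−: Each hydroxide is −1; balancing the −3 overall charge requires Ru(III). Ru sits in group 8, so the d-electron count is 8 − 3 = 5. A 4d ion has a large Δₒ and is invariably low-spin. The d⁵ configuration leaves the e_g set evenly filled (or empty) — no strong Jahn–Teller driving force.
[MnI₆]³−: Each iodide is −1; balancing the −3 overall charge requires Mn(III). Manganese is a group-7 element; Mn(III) is therefore d⁴. Iodide is a weak-field ligand for a first-row metal, so the complex is high-spin. The t₂g³e_g¹ (high-spin) configuration has an unevenly filled e_g set; the Jahn–Teller theorem predicts a tetragonal distortion (typically axial elongation) to lift the degeneracy.

[MnI₆]³−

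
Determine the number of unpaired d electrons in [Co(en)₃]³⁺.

0

Ethylenediamine is neutral; balancing the +3 overall charge requires Co(III).
Co sits in group 9, so the d-electron count is 9 − 3 = 6.
Counting donor atoms: 3×ethylenediamine (bidentate) → 6 donors. Coordination number = 6.
The spin state decides the count: Co(III) has an exceptionally large octahedral splitting and is low-spin with essentially every ligand except fluoride.
An octahedral low-spin d⁶ ion is t₂g⁶e_g⁰, giving 0 unpaired electrons.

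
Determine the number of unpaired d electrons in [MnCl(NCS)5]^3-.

Summing ligand charges against the −3 overall charge gives an oxidation state of +3 for manganese.
Mn sits in group 7, so the d-electron count is 7 − 3 = 4.
The spin state decides the count: Chloride and isothiocyanate are weak-field ligands for a first-row metal, so the complex is high-spin.
An octahedral high-spin d⁴ ion is t₂g³e_g¹, giving 4 unpaired electrons.

4 unpaired electrons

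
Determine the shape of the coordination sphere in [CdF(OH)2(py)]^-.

tetrahedral

Each fluoride is −1; each hydroxide is −1; pyridine is neutral; balancing the −1 overall charge requires Cd(II).
Cd sits in group 12, so the d-electron count is 12 − 2 = 10.
Coordination number: 4.
A d¹⁰ ion has no crystal-field stabilisation preference between square planar and tetrahedral, so four ligands adopt the sterically favoured tetrahedral geometry.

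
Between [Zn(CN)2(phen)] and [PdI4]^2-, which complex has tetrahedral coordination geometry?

For [Zn(CN)2(phen)]: Summing ligand charges against the 0 overall charge gives an oxidation state of +2 for zinc. Group 12 minus oxidation state 2 gives a d¹⁰ configuration. A d¹⁰ ion has no crystal-field stabilisation preference between square planar and tetrahedral, so four ligands adopt the sterically favoured tetrahedral geometry. → tetrahedral.
For [PdI4]^2-: Each iodide is −1; balancing the −2 overall charge requires Pd(II). Pd sits in group 10, so the d-electron count is 10 − 2 = 8. A 4d d⁸ ion has a large crystal-field splitting; square planar leaves the high-energy d_{x²−y²} orbital empty and maximises CFSE. → square planar.

[Zn(CN)2(phen)]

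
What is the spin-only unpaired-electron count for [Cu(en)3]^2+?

Summing ligand charges against the +2 overall charge gives an oxidation state of +2 for copper.
Group 11 minus oxidation state 2 gives a d⁹ configuration.
Counting donor atoms: 3×ethylenediamine (bidentate) → 6 donors. Coordination number = 6.
In an octahedral field the d⁹ configuration is t₂g⁶e_g³ (only one arrangement possible), giving 1 unpaired electron.

1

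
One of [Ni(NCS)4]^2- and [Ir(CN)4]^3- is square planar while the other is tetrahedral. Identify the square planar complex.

[Ir(CN)4]^3-

For [Ni(NCS)4]^2-: Each isothiocyanate is −1; balancing the −2 overall charge requires Ni(II). Ni sits in group 10, so the d-electron count is 10 − 2 = 8. Isothiocyanate is a weak-field ligand. With weak-field ligands the CFSE gain from square planar is small, so a 3d d⁸ ion takes the sterically preferred tetrahedral geometry. → tetrahedral.
For [Ir(CN)4]^3-: Summing ligand charges against the −3 overall charge gives an oxidation state of +1 for iridium. Ir sits in group 9, so the d-electron count is 9 − 1 = 8. A 5d d⁸ ion has a large crystal-field splitting; square planar leaves the high-energy d_{x²−y²} orbital empty and maximises CFSE. → square planar.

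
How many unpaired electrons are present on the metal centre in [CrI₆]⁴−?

4

Each iodide is −1; balancing the −4 overall charge requires Cr(II).
Chromium is a group-6 element; Cr(II) is therefore d⁴.
The spin state decides the count: Iodide is a weak-field ligand for a first-row metal, so the complex is high-spin.
An octahedral high-spin d⁴ ion is t₂g³e_g¹, giving 4 unpaired electrons.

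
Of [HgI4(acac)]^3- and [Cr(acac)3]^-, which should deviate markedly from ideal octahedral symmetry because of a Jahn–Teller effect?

[HgI4(acac)]^3-: Summing ligand charges against the −3 overall charge gives an oxidation state of +2 for mercury. Mercury is a group-12 element; Hg(II) is therefore d¹⁰. The d¹⁰ configuration leaves the e_g set evenly filled (or empty) — no strong Jahn–Teller driving force.
[Cr(acac)3]^-: Ligand charges: each acetylacetonate is −1. With an overall charge of −1 the chromium centre must be in the +2 oxidation state. Group 6 minus oxidation state 2 gives a d⁴ configuration. Acetylacetonate is a weak-field ligand for a first-row metal, so the complex is high-spin. The t₂g³e_g¹ (high-spin) configuration has an unevenly filled e_g set; the Jahn–Teller theorem predicts a tetragonal distortion (typically axial elongation) to lift the degeneracy.

[Cr(acac)3]^-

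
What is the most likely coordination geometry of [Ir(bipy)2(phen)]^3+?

octahedral

Ligand charges: 2,2′-bipyridine is neutral; 1,10-phenanthroline is neutral. With an overall charge of +3 the iridium centre must be in the +3 oxidation state.
Iridium is a group-9 element; Ir(III) is therefore d⁶.
Counting donor atoms: 2×2,2′-bipyridine (bidentate) → 4 donors; 1×1,10-phenanthroline (bidentate) → 2 donors. Coordination number = 6.
Six donors around a single metal centre give an octahedral coordination sphere.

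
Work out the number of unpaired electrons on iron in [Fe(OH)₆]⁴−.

4 unpaired electrons

Summing ligand charges against the −4 overall charge gives an oxidation state of +2 for iron.
Group 8 minus oxidation state 2 gives a d⁶ configuration.
The spin state decides the count: Hydroxide is a weak-field ligand for a first-row metal, so the complex is high-spin.
An octahedral high-spin d⁶ ion is t₂g⁴e_g², giving 4 unpaired electrons.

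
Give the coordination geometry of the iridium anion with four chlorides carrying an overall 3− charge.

square planar

Each chloride is −1; balancing the −3 overall charge requires Ir(I).
Group 9 minus oxidation state 1 gives a d⁸ configuration.
Coordination number: 4.
A 5d d⁸ ion has a large crystal-field splitting; square planar leaves the high-energy d_{x²−y²} orbital empty and maximises CFSE.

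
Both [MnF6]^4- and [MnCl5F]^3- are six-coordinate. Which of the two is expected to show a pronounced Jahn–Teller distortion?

[MnF6]^4-: Ligand charges: each fluoride is −1. With an overall charge of −4 the manganese centre must be in the +2 oxidation state. Manganese is a group-7 element; Mn(II) is therefore d⁵. Fluoride is a weak-field ligand for a first-row metal, so the complex is high-spin. The d⁵ configuration leaves the e_g set evenly filled (or empty) — no strong Jahn–Teller driving force.
[MnCl5F]^3-: Summing ligand charges against the −3 overall charge gives an oxidation state of +3 for manganese. Manganese is a group-7 element; Mn(III) is therefore d⁴. Chloride and fluoride are weak-field ligands for a first-row metal, so the complex is high-spin. The t₂g³e_g¹ (high-spin) configuration has an unevenly filled e_g set; the Jahn–Teller theorem predicts a tetragonal distortion (typically axial elongation) to lift the degeneracy.

[MnCl5F]^3-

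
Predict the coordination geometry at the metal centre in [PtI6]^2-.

octahedral

Each iodide is −1; balancing the −2 overall charge requires Pt(IV).
Platinum is a group-10 element; Pt(IV) is therefore d⁶.
Coordination number: 6.
Six donors around a single metal centre give an octahedral coordination sphere.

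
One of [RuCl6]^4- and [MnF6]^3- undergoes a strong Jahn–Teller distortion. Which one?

[RuCl6]^4-: Ligand charges: each chloride is −1. With an overall charge of −4 the ruthenium centre must be in the +2 oxidation state. Ru sits in group 8, so the d-electron count is 8 − 2 = 6. A 4d ion has a large Δₒ and is invariably low-spin. The d⁶ configuration leaves the e_g set evenly filled (or empty) — no strong Jahn–Teller driving force.
[MnF6]^3-: Each fluoride is −1; balancing the −3 overall charge requires Mn(III). Manganese is a group-7 element; Mn(III) is therefore d⁴. Fluoride is a weak-field ligand for a first-row metal, so the complex is high-spin. The t₂g³e_g¹ (high-spin) configuration has an unevenly filled e_g set; the Jahn–Teller theorem predicts a tetragonal distortion (typically axial elongation) to lift the degeneracy.

[MnF6]^3-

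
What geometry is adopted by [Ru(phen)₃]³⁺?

Ligand charges: 1,10-phenanthroline is neutral. With an overall charge of +3 the ruthenium centre must be in the +3 oxidation state.
Group 8 minus oxidation state 3 gives a d⁵ configuration.
Counting donor atoms: 3×1,10-phenanthroline (bidentate) → 6 donors. Coordination number = 6.
Six donors around a single metal centre give an octahedral coordination sphere.

octahedral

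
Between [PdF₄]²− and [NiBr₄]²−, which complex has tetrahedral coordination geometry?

[NiBr₄]²−

For [PdF₄]²−: Summing ligand charges against the −2 overall charge gives an oxidation state of +2 for palladium. Palladium is a group-10 element; Pd(II) is therefore d⁸. A 4d d⁸ ion has a large crystal-field splitting; square planar leaves the high-energy d_{x²−y²} orbital empty and maximises CFSE. → square planar.
For [NiBr₄]²−: Each bromide is −1; balancing the −2 overall charge requires Ni(II). Ni sits in group 10, so the d-electron count is 10 − 2 = 8. Bromide is a weak-field ligand. With weak-field ligands the CFSE gain from square planar is small, so a 3d d⁸ ion takes the sterically preferred tetrahedral geometry. → tetrahedral.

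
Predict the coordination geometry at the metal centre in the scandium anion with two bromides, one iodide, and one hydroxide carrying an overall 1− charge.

Summing ligand charges against the −1 overall charge gives an oxidation state of +3 for scandium.
Scandium is a group-3 element; Sc(III) is therefore d⁰.
With 4 monodentate ligands the coordination number is 4.
A d⁰ ion has no crystal-field stabilisation preference between square planar and tetrahedral, so four ligands adopt the sterically favoured tetrahedral geometry.

tetrahedral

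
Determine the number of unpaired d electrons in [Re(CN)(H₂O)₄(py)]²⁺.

2

Summing ligand charges against the +2 overall charge gives an oxidation state of +3 for rhenium.
Re sits in group 7, so the d-electron count is 7 − 3 = 4.
The spin state decides the count: a 5d ion has a large Δₒ and is invariably low-spin.
An octahedral low-spin d⁴ ion is t₂g⁴e_g⁰, giving 2 unpaired electrons.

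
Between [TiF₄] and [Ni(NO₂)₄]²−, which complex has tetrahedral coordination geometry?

[TiF₄]

For [TiF₄]: Each fluoride is −1; balancing the 0 overall charge requires Ti(IV). Titanium is a group-4 element; Ti(IV) is therefore d⁰. A d⁰ ion has no crystal-field stabilisation preference between square planar and tetrahedral, so four ligands adopt the sterically favoured tetrahedral geometry. → tetrahedral.
For [Ni(NO₂)₄]²−: Each nitro (N-bound nitrite) is −1; balancing the −2 overall charge requires Ni(II). Group 10 minus oxidation state 2 gives a d⁸ configuration. Nitro (N-bound nitrite) is a strong-field ligand (high in the spectrochemical series). A 3d d⁸ ion with strong-field ligands gains enough CFSE to favour square planar over tetrahedral. → square planar.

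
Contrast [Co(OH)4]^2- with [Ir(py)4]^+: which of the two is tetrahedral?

For [Co(OH)4]^2-: Summing ligand charges against the −2 overall charge gives an oxidation state of +2 for cobalt. Co sits in group 9, so the d-electron count is 9 − 2 = 7. For a high-spin 3d d⁷ ion with weak-field ligands the small Δₜ gives little square-planar CFSE advantage, so four ligands adopt the sterically favoured tetrahedral geometry. → tetrahedral.
For [Ir(py)4]^+: Pyridine is neutral; balancing the +1 overall charge requires Ir(I). Ir sits in group 9, so the d-electron count is 9 − 1 = 8. A 5d d⁸ ion has a large crystal-field splitting; square planar leaves the high-energy d_{x²−y²} orbital empty and maximises CFSE. → square planar.

[Co(OH)4]^2-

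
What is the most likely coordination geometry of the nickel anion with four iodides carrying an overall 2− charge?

Each iodide is −1; balancing the −2 overall charge requires Ni(II).
Group 10 minus oxidation state 2 gives a d⁸ configuration.
With 4 monodentate ligands the coordination number is 4.
Iodide is a weak-field ligand.
With weak-field ligands the CFSE gain from square planar is small, so a 3d d⁸ ion takes the sterically preferred tetrahedral geometry.

tetrahedral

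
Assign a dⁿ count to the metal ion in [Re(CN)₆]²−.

Summing ligand charges against the −2 overall charge gives an oxidation state of +4 for rhenium.
Group 7 minus oxidation state 4 gives a d³ configuration.

d3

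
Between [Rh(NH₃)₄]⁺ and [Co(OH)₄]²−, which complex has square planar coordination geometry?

[Rh(NH₃)₄]⁺

For [Rh(NH₃)₄]⁺: Summing ligand charges against the +1 overall charge gives an oxidation state of +1 for rhodium. Rh sits in group 9, so the d-electron count is 9 − 1 = 8. A 4d d⁸ ion has a large crystal-field splitting; square planar leaves the high-energy d_{x²−y²} orbital empty and maximises CFSE. → square planar.
For [Co(OH)₄]²−: Ligand charges: each hydroxide is −1. With an overall charge of −2 the cobalt centre must be in the +2 oxidation state. Cobalt is a group-9 element; Co(II) is therefore d⁷. For a high-spin 3d d⁷ ion with weak-field ligands the small Δₜ gives little square-planar CFSE advantage, so four ligands adopt the sterically favoured tetrahedral geometry. → tetrahedral.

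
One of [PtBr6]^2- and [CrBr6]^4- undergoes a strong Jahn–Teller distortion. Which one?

[CrBr6]^4-

[PtBr6]^2-: Ligand charges: each bromide is −1. With an overall charge of −2 the platinum centre must be in the +4 oxidation state. Pt sits in group 10, so the d-electron count is 10 − 4 = 6. A 5d ion has a large Δₒ and is invariably low-spin. The d⁶ configuration leaves the e_g set evenly filled (or empty) — no strong Jahn–Teller driving force.
[CrBr6]^4-: Ligand charges: each bromide is −1. With an overall charge of −4 the chromium centre must be in the +2 oxidation state. Cr sits in group 6, so the d-electron count is 6 − 2 = 4. Bromide is a weak-field ligand for a first-row metal, so the complex is high-spin. The t₂g³e_g¹ (high-spin) configuration has an unevenly filled e_g set; the Jahn–Teller theorem predicts a tetragonal distortion (typically axial elongation) to lift the degeneracy.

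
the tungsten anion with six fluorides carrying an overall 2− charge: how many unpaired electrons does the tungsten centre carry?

Summing ligand charges against the −2 overall charge gives an oxidation state of +4 for tungsten.
W sits in group 6, so the d-electron count is 6 − 4 = 2.
In an octahedral field the d² configuration is t₂g²e_g⁰ (only one arrangement possible), giving 2 unpaired electrons.

2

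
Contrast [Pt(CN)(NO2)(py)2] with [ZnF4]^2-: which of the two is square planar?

For [Pt(CN)(NO2)(py)2]: Summing ligand charges against the 0 overall charge gives an oxidation state of +2 for platinum. Platinum is a group-10 element; Pt(II) is therefore d⁸. A 5d d⁸ ion has a large crystal-field splitting; square planar leaves the high-energy d_{x²−y²} orbital empty and maximises CFSE. → square planar.
For [ZnF4]^2-: Ligand charges: each fluoride is −1. With an overall charge of −2 the zinc centre must be in the +2 oxidation state. Zinc is a group-12 element; Zn(II) is therefore d¹⁰. A d¹⁰ ion has no crystal-field stabilisation preference between square planar and tetrahedral, so four ligands adopt the sterically favoured tetrahedral geometry. → tetrahedral.

[Pt(CN)(NO2)(py)2]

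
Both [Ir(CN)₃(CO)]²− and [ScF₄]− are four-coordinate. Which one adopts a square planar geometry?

[Ir(CN)₃(CO)]²−

For [Ir(CN)₃(CO)]²−: Each cyanide is −1; carbonyl is neutral; balancing the −2 overall charge requires Ir(I). Group 9 minus oxidation state 1 gives a d⁸ configuration. A 5d d⁸ ion has a large crystal-field splitting; square planar leaves the high-energy d_{x²−y²} orbital empty and maximises CFSE. → square planar.
For [ScF₄]−: Each fluoride is −1; balancing the −1 overall charge requires Sc(III). Group 3 minus oxidation state 3 gives a d⁰ configuration. A d⁰ ion has no crystal-field stabilisation preference between square planar and tetrahedral, so four ligands adopt the sterically favoured tetrahedral geometry. → tetrahedral.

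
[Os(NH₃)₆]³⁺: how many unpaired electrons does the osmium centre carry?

Ligand charges: ammonia is neutral. With an overall charge of +3 the osmium centre must be in the +3 oxidation state.
Os sits in group 8, so the d-electron count is 8 − 3 = 5.
The spin state decides the count: a 5d ion has a large Δₒ and is invariably low-spin.
An octahedral low-spin d⁵ ion is t₂g⁵e_g⁰, giving 1 unpaired electron.

1 unpaired electron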